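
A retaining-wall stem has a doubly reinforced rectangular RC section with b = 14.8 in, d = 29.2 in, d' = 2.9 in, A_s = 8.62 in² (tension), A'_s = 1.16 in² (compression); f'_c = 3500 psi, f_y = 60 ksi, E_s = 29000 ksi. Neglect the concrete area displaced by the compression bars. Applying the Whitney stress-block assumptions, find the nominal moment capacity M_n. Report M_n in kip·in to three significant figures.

Assume both steels yield.
a = (A_s − A'_s) f_y/(0.85 f'_c b) = (8.62 − 1.16) × 60/(0.85 × 3.5 × 14.8) = 10.166 in.
c = a/β₁ = 10.166/0.85 = 11.960 in; ε'_s = 0.003(c − d')/c = 0.0023 ≥ ε_y = 0.0021, so the compression steel yields.
M_n = (A_s − A'_s) f_y (d − a/2) + A'_s f_y (d − d') = 447.6 × (29.2 − 5.083) + 69.6 × (29.2 − 2.9) = 10794.8 + 1830.5 = 12625.3 kip·in.

M_n ≈ 12600 kip·in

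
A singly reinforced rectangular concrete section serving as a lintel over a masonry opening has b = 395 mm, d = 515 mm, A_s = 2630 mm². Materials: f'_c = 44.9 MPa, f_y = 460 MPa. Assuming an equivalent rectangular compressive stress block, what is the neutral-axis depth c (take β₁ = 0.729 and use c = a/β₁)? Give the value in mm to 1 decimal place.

c ≈ 110.1 mm

T = A_s f_y = 2630 × 460 = 1209800 N = 1209.8 kN.
Setting C = 0.85 f'_c a b equal to T: a = 1209800/(0.85 × 44.9 × 395) = 80.251 mm.
With β₁ = 0.729, c = a/β₁ = 80.251/0.729 = 110.1 mm.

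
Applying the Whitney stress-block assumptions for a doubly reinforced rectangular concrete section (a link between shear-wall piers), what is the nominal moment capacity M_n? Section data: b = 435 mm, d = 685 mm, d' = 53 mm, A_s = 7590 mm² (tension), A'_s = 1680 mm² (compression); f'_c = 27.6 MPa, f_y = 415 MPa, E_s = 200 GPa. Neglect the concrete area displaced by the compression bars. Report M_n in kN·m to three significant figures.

Assume both tension and compression steel yield.
Net tension couple steel: A_s − A'_s = 5910 mm².
a = (A_s − A'_s) f_y / (0.85 f'_c b) = 2452650/(0.85 × 27.6 × 435) = 240.34 mm.
c = a/β₁ = 240.34/0.85 = 282.75 mm; ε'_s = 0.003(c − d')/c = 0.0024 ≥ f_y/E_s = 0.0021, so compression steel does yield.
M_n = (A_s − A'_s) f_y (d − a/2) + A'_s f_y (d − d') = [2452650 × (685 − 120.17) + 697200 × (685 − 53)] × 10⁻⁶ = 1385.33 + 440.63 = 1825.96 kN·m.

M_n ≈ 1830 kN·m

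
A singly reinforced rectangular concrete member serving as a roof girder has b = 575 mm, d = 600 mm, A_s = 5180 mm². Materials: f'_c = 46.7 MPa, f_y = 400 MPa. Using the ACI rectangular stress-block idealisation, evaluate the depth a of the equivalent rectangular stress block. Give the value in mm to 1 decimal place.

T = A_s f_y = 5180 × 400 = 2072000 N = 2072 kN.
Setting C = 0.85 f'_c a b equal to T: a = 2072000/(0.85 × 46.7 × 575) = 90.8 mm.

a ≈ 90.8 mm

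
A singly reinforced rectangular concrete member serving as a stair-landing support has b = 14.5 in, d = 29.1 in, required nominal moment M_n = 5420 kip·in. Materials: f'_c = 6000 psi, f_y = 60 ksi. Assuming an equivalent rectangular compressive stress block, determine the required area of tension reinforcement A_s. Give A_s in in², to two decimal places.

From M_n = 0.85 f'_c a b (d − a/2):
a = d − √(d² − 2M_n/(0.85 f'_c b)) = 29.1 − √(29.1² − 2 × 5420/(0.85 × 6 × 14.5)) = 2.638 in.
A_s = 0.85 f'_c a b / f_y = 0.85 × 6 × 2.638 × 14.5 / 60 = 3.251 in².

A_s ≈ 3.25 in²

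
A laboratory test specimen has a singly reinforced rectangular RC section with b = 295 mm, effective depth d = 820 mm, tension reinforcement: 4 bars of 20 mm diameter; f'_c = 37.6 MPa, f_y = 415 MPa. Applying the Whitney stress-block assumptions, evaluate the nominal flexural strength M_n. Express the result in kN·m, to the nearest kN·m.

A_s = 4 × 314 = 1256 mm².
T = A_s f_y = 1256 × 415 = 521240 N = 521.24 kN.
From C = T: a = T/(0.85 f'_c b) = 521240/(0.85 × 37.6 × 295) = 55.29 mm.
M_n = T(d − a/2) = 521.24 kN × (820 − 27.645) mm = 413.01 kN·m.

M_n ≈ 413 kN·m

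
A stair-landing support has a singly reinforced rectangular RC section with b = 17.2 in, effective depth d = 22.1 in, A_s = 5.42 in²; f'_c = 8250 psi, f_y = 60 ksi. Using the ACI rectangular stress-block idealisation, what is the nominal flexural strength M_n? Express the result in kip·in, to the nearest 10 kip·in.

M_n ≈ 6750 kip·in

T = A_s f_y = 5.42 × 60 = 325.2 kips.
a = T/(0.85 f'_c b) = 325.2/(0.85 × 8.25 × 17.2) = 2.696 in.
M_n = T(d − a/2) = 325.2 × (22.1 − 1.348) = 6748.6 kip·in.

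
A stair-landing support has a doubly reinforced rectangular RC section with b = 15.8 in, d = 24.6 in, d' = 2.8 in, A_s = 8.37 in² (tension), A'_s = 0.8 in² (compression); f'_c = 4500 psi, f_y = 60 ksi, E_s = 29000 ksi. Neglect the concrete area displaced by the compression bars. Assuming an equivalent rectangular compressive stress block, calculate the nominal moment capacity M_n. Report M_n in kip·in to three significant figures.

M_n ≈ 10500 kip·in

Assume both steels yield.
a = (A_s − A'_s) f_y/(0.85 f'_c b) = (8.37 − 0.8) × 60/(0.85 × 4.5 × 15.8) = 7.516 in.
c = a/β₁ = 7.516/0.825 = 9.110 in; ε'_s = 0.003(c − d')/c = 0.0021 ≥ ε_y = 0.0021, so the compression steel yields.
M_n = (A_s − A'_s) f_y (d − a/2) + A'_s f_y (d − d') = 454.2 × (24.6 − 3.758) + 48 × (24.6 − 2.8) = 9466.4 + 1046.4 = 10512.8 kip·in.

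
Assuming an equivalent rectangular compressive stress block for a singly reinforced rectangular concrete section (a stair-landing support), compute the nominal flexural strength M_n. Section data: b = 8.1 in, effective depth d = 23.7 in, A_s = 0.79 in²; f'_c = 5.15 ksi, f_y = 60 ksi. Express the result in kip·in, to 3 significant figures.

M_n ≈ 1090 kip·in

T = A_s f_y = 0.79 × 60 = 47.4 kips.
a = T/(0.85 f'_c b) = 47.4/(0.85 × 5.15 × 8.1) = 1.337 in.
M_n = T(d − a/2) = 47.4 × (23.7 − 0.6685) = 1091.7 kip·in.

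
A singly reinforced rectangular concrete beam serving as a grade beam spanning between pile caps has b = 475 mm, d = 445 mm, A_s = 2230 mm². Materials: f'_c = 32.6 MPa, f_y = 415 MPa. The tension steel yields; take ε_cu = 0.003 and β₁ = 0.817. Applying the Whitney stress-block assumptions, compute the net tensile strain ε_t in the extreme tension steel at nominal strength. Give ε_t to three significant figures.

ε_t ≈ 0.0125

a = A_s f_y/(0.85 f'_c b) = 70.31 mm.
β₁ = 0.817, so c = a/β₁ = 70.31/0.817 = 86.06 mm.
From the linear strain diagram with ε_cu = 0.003: ε_t = 0.003 (d − c)/c = 0.003 × (445 − 86.06)/86.06 = 0.0125.
Since ε_t ≥ 0.005, the section is tension-controlled.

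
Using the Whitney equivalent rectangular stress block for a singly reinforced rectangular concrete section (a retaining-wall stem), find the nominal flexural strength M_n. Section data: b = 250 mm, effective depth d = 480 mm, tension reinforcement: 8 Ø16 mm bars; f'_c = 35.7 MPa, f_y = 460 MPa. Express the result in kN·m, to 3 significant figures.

A_s = 8 × 201 = 1608 mm².
T = A_s f_y = 1608 × 460 = 739680 N = 739.68 kN.
From C = T: a = T/(0.85 f'_c b) = 739680/(0.85 × 35.7 × 250) = 97.50 mm.
M_n = T(d − a/2) = 739.68 kN × (480 − 48.75) mm = 318.99 kN·m.

M_n ≈ 319 kN·m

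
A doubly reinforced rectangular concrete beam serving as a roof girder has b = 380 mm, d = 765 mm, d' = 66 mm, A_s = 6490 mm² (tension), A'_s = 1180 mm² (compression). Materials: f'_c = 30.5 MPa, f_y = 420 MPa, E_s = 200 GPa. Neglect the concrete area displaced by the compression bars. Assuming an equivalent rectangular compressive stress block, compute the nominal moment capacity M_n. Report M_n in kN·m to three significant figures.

Assume both tension and compression steel yield.
Net tension couple steel: A_s − A'_s = 5310 mm².
a = (A_s − A'_s) f_y / (0.85 f'_c b) = 2230200/(0.85 × 30.5 × 380) = 226.38 mm.
c = a/β₁ = 226.38/0.832 = 272.09 mm; ε'_s = 0.003(c − d')/c = 0.0023 ≥ f_y/E_s = 0.0021, so compression steel does yield.
M_n = (A_s − A'_s) f_y (d − a/2) + A'_s f_y (d − d') = [2230200 × (765 − 113.19) + 495600 × (765 − 66)] × 10⁻⁶ = 1453.67 + 346.42 = 1800.09 kN·m.

M_n ≈ 1800 kN·m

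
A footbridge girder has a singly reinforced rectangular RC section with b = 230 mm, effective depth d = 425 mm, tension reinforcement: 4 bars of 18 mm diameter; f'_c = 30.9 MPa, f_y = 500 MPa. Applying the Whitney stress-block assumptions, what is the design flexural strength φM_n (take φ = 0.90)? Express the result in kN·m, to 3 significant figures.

φM_n ≈ 175 kN·m

A_s = 4 × 254 = 1016 mm².
T = A_s f_y = 1016 × 500 = 508000 N = 508 kN.
From C = T: a = T/(0.85 f'_c b) = 508000/(0.85 × 30.9 × 230) = 84.09 mm.
M_n = T(d − a/2) = 508 kN × (425 − 42.045) mm = 194.54 kN·m.
φM_n = 0.90 × 194.54 = 175.09 kN·m.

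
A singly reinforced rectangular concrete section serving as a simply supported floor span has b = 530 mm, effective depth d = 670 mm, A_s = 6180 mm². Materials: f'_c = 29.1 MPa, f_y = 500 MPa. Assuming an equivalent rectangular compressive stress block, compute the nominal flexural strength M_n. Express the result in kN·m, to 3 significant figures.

M_n ≈ 1710 kN·m

T = A_s f_y = 6180 × 500 = 3090000 N = 3090 kN.
From C = T: a = T/(0.85 f'_c b) = 3090000/(0.85 × 29.1 × 530) = 235.71 mm.
M_n = T(d − a/2) = 3090 kN × (670 − 117.855) mm = 1706.13 kN·m.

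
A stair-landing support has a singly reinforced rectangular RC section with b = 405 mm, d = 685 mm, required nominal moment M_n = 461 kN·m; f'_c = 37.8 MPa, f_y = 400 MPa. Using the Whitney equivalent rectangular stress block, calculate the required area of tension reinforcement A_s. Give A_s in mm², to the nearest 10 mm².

A_s ≈ 1750 mm²

With M_n = 0.85 f'_c a b (d − a/2), solve the quadratic for a:
a = d − √(d² − 2M_n/(0.85 f'_c b)) = 685 − √(685² − 2 × 461×10⁶/(0.85 × 37.8 × 405)) = 53.83 mm.
A_s = 0.85 f'_c a b / f_y = 0.85 × 37.8 × 53.83 × 405 / 400 = 1751.2 mm².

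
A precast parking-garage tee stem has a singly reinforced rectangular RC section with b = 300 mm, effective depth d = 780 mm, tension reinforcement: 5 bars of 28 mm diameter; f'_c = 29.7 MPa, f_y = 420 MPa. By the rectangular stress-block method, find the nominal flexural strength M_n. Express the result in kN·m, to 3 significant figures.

A_s = 5 × 616 = 3080 mm².
T = A_s f_y = 3080 × 420 = 1293600 N = 1293.6 kN.
From C = T: a = T/(0.85 f'_c b) = 1293600/(0.85 × 29.7 × 300) = 170.81 mm.
M_n = T(d − a/2) = 1293.6 kN × (780 − 85.405) mm = 898.53 kN·m.

M_n ≈ 899 kN·m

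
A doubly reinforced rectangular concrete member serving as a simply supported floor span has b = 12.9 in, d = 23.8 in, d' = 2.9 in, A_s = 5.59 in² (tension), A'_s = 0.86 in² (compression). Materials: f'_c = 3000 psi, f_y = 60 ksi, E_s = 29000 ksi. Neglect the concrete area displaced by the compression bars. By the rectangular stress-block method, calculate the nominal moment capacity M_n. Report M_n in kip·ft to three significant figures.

Assume both steels yield.
a = (A_s − A'_s) f_y/(0.85 f'_c b) = (5.59 − 0.86) × 60/(0.85 × 3 × 12.9) = 8.627 in.
c = a/β₁ = 8.627/0.85 = 10.149 in; ε'_s = 0.003(c − d')/c = 0.0021 ≥ ε_y = 0.0021, so the compression steel yields.
M_n = (A_s − A'_s) f_y (d − a/2) + A'_s f_y (d − d') = 283.8 × (23.8 − 4.3135) + 51.6 × (23.8 − 2.9) = 5530.3 + 1078.4 = 6608.7 kip·in = 6608.7/12 = 550.73 kip·ft.

M_n ≈ 551 kip·ft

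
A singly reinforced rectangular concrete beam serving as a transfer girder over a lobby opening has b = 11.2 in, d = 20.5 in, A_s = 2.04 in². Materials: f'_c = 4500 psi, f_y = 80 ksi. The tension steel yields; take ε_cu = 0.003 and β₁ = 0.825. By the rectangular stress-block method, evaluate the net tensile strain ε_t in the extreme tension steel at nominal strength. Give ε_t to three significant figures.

a = A_s f_y/(0.85 f'_c b) = 3.810 in.
β₁ = 0.825, so c = a/β₁ = 3.810/0.825 = 4.618 in.
From the linear strain diagram with ε_cu = 0.003: ε_t = 0.003 (d − c)/c = 0.003 × (20.5 − 4.618)/4.618 = 0.0103.
Since ε_t ≥ 0.005, the section is tension-controlled.

ε_t ≈ 0.0103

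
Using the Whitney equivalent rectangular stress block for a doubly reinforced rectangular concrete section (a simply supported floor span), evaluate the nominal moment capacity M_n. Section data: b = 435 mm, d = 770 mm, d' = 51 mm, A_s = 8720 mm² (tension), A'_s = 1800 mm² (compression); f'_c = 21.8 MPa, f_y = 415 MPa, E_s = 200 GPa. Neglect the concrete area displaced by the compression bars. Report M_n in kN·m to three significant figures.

Assume both tension and compression steel yield.
Net tension couple steel: A_s − A'_s = 6920 mm².
a = (A_s − A'_s) f_y / (0.85 f'_c b) = 2871800/(0.85 × 21.8 × 435) = 356.28 mm.
c = a/β₁ = 356.28/0.85 = 419.15 mm; ε'_s = 0.003(c − d')/c = 0.0026 ≥ f_y/E_s = 0.0021, so compression steel does yield.
M_n = (A_s − A'_s) f_y (d − a/2) + A'_s f_y (d − d') = [2871800 × (770 − 178.14) + 747000 × (770 − 51)] × 10⁻⁶ = 1699.70 + 537.09 = 2236.79 kN·m.

M_n ≈ 2240 kN·m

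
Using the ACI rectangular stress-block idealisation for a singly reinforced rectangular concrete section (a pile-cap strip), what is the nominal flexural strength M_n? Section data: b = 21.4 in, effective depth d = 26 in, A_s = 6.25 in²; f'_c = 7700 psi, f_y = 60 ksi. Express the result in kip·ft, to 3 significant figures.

T = A_s f_y = 6.25 × 60 = 375 kips.
a = T/(0.85 f'_c b) = 375/(0.85 × 7.7 × 21.4) = 2.677 in.
M_n = T(d − a/2) = 375 × (26 − 1.3385) = 9248.1 kip·in = 9248.1/12 = 770.68 kip·ft.

M_n ≈ 771 kip·ft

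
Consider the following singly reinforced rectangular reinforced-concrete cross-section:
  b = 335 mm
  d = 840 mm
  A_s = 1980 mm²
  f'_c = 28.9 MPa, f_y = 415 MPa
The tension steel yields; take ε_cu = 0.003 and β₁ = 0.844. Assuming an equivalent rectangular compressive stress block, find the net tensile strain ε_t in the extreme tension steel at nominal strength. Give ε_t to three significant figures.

a = A_s f_y/(0.85 f'_c b) = 99.85 mm.
β₁ = 0.844, so c = a/β₁ = 99.85/0.844 = 118.31 mm.
From the linear strain diagram with ε_cu = 0.003: ε_t = 0.003 (d − c)/c = 0.003 × (840 − 118.31)/118.31 = 0.0183.
Since ε_t ≥ 0.005, the section is tension-controlled.

ε_t ≈ 0.0183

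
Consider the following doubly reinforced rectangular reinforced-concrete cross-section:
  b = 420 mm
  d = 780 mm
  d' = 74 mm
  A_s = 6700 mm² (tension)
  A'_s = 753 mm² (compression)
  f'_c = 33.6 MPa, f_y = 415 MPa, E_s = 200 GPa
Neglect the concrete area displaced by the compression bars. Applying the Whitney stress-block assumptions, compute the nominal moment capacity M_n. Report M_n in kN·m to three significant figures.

Assume both tension and compression steel yield.
Net tension couple steel: A_s − A'_s = 5947 mm².
a = (A_s − A'_s) f_y / (0.85 f'_c b) = 2468005/(0.85 × 33.6 × 420) = 205.75 mm.
c = a/β₁ = 205.75/0.81 = 254.01 mm; ε'_s = 0.003(c − d')/c = 0.0021 ≥ f_y/E_s = 0.0021, so compression steel does yield.
M_n = (A_s − A'_s) f_y (d − a/2) + A'_s f_y (d − d') = [2468005 × (780 − 102.875) + 312495 × (780 − 74)] × 10⁻⁶ = 1671.15 + 220.62 = 1891.77 kN·m.

M_n ≈ 1890 kN·m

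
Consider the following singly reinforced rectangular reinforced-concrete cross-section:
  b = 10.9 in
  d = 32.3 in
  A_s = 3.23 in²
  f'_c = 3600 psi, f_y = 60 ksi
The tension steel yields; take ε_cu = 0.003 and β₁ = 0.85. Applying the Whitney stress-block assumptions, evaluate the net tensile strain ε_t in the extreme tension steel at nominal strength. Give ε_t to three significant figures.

a = A_s f_y/(0.85 f'_c b) = 5.810 in.
β₁ = 0.85, so c = a/β₁ = 5.810/0.85 = 6.835 in.
From the linear strain diagram with ε_cu = 0.003: ε_t = 0.003 (d − c)/c = 0.003 × (32.3 − 6.835)/6.835 = 0.0112.
Since ε_t ≥ 0.005, the section is tension-controlled.

ε_t ≈ 0.0112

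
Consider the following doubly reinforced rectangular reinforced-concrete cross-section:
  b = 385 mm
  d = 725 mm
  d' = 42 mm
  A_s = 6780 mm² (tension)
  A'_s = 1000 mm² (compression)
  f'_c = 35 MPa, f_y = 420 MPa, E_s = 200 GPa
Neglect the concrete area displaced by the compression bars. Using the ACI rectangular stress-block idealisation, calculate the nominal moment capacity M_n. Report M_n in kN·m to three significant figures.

Assume both tension and compression steel yield.
Net tension couple steel: A_s − A'_s = 5780 mm².
a = (A_s − A'_s) f_y / (0.85 f'_c b) = 2427600/(0.85 × 35 × 385) = 211.95 mm.
c = a/β₁ = 211.95/0.8 = 264.94 mm; ε'_s = 0.003(c − d')/c = 0.0025 ≥ f_y/E_s = 0.0021, so compression steel does yield.
M_n = (A_s − A'_s) f_y (d − a/2) + A'_s f_y (d − d') = [2427600 × (725 − 105.975) + 420000 × (725 − 42)] × 10⁻⁶ = 1502.75 + 286.86 = 1789.61 kN·m.

M_n ≈ 1790 kN·m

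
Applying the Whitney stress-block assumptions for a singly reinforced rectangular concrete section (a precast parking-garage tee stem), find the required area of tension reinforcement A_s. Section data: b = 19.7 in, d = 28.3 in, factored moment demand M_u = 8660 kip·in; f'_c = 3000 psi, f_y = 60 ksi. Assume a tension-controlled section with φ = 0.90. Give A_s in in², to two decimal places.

A_s ≈ 6.58 in²

M_n = M_u/φ = 8660/0.90 = 9622.22 kip·in.
From M_n = 0.85 f'_c a b (d − a/2):
a = d − √(d² − 2M_n/(0.85 f'_c b)) = 28.3 − √(28.3² − 2 × 9622.22/(0.85 × 3 × 19.7)) = 7.860 in.
A_s = 0.85 f'_c a b / f_y = 0.85 × 3 × 7.860 × 19.7 / 60 = 6.581 in².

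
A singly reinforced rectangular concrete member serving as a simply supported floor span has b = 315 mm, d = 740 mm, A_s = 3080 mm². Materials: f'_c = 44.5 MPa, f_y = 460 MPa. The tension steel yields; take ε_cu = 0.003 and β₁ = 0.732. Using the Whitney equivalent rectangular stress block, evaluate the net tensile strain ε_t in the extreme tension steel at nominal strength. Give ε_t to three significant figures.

a = A_s f_y/(0.85 f'_c b) = 118.91 mm.
β₁ = 0.732, so c = a/β₁ = 118.91/0.732 = 162.45 mm.
From the linear strain diagram with ε_cu = 0.003: ε_t = 0.003 (d − c)/c = 0.003 × (740 − 162.45)/162.45 = 0.0107.
Since ε_t ≥ 0.005, the section is tension-controlled.

ε_t ≈ 0.0107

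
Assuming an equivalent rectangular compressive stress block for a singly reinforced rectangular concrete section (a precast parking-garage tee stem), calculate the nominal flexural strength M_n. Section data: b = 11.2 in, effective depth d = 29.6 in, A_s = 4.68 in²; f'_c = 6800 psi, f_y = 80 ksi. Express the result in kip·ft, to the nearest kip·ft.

M_n ≈ 833 kip·ft

T = A_s f_y = 4.68 × 80 = 374.4 kips.
a = T/(0.85 f'_c b) = 374.4/(0.85 × 6.8 × 11.2) = 5.783 in.
M_n = T(d − a/2) = 374.4 × (29.6 − 2.8915) = 9999.7 kip·in = 9999.7/12 = 833.31 kip·ft.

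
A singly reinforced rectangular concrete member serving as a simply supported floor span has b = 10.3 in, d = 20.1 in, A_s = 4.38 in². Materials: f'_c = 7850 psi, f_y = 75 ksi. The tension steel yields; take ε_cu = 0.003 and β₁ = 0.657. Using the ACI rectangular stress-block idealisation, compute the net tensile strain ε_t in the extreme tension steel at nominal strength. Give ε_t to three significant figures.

ε_t ≈ 0.00529

a = A_s f_y/(0.85 f'_c b) = 4.780 in.
β₁ = 0.657, so c = a/β₁ = 4.780/0.657 = 7.275 in.
From the linear strain diagram with ε_cu = 0.003: ε_t = 0.003 (d − c)/c = 0.003 × (20.1 − 7.275)/7.275 = 0.00529.
Since ε_t ≥ 0.005, the section is tension-controlled.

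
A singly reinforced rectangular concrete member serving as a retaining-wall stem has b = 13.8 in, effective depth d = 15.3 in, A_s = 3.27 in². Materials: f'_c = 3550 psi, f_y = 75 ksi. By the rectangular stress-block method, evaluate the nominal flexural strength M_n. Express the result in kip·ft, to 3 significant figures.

T = A_s f_y = 3.27 × 75 = 245.25 kips.
a = T/(0.85 f'_c b) = 245.25/(0.85 × 3.55 × 13.8) = 5.890 in.
M_n = T(d − a/2) = 245.25 × (15.3 − 2.945) = 3030.1 kip·in = 3030.1/12 = 252.51 kip·ft.

M_n ≈ 253 kip·ft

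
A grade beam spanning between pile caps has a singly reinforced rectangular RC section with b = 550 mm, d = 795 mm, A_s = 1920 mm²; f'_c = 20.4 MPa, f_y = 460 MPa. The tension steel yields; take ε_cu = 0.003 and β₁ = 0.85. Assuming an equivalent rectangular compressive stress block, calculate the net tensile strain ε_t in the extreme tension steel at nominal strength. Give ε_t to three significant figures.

a = A_s f_y/(0.85 f'_c b) = 92.61 mm.
β₁ = 0.85, so c = a/β₁ = 92.61/0.85 = 108.95 mm.
From the linear strain diagram with ε_cu = 0.003: ε_t = 0.003 (d − c)/c = 0.003 × (795 − 108.95)/108.95 = 0.0189.
Since ε_t ≥ 0.005, the section is tension-controlled.

ε_t ≈ 0.0189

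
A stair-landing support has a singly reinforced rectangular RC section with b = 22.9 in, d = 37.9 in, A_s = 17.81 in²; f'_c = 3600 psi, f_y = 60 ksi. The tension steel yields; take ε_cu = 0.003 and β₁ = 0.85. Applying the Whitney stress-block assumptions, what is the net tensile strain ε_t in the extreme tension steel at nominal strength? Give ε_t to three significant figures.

a = A_s f_y/(0.85 f'_c b) = 15.250 in.
β₁ = 0.85, so c = a/β₁ = 15.250/0.85 = 17.941 in.
From the linear strain diagram with ε_cu = 0.003: ε_t = 0.003 (d − c)/c = 0.003 × (37.9 − 17.941)/17.941 = 0.00334.
ε_t < 0.004 — the section is over-reinforced for flexure under ACI limits.

ε_t ≈ 0.00334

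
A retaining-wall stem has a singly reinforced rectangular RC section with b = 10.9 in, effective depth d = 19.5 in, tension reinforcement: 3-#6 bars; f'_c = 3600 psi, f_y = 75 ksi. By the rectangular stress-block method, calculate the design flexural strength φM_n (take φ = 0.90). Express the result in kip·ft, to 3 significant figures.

A_s = 3 × 0.44 = 1.32 in².
T = A_s f_y = 1.32 × 75 = 99 kips.
a = T/(0.85 f'_c b) = 99/(0.85 × 3.6 × 10.9) = 2.968 in.
M_n = T(d − a/2) = 99 × (19.5 − 1.484) = 1783.6 kip·in = 1783.6/12 = 148.63 kip·ft.
φM_n = 0.90 × 148.63 = 133.77 kip·ft.

φM_n ≈ 134 kip·ft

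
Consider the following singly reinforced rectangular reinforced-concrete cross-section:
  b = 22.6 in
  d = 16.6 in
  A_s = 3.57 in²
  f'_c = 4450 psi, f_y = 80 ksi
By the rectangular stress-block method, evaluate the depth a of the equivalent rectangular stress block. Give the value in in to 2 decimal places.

T = A_s f_y = 3.57 × 80 = 285.6 kips.
a = T/(0.85 f'_c b) = 285.6/(0.85 × 4.45 × 22.6) = 3.34 in.

a ≈ 3.34 in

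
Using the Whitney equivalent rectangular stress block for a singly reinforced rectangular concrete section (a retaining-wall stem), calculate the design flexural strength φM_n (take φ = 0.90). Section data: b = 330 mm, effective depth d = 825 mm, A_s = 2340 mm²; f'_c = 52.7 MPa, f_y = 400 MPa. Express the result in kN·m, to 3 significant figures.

T = A_s f_y = 2340 × 400 = 936000 N = 936 kN.
From C = T: a = T/(0.85 f'_c b) = 936000/(0.85 × 52.7 × 330) = 63.32 mm.
M_n = T(d − a/2) = 936 kN × (825 − 31.66) mm = 742.57 kN·m.
φM_n = 0.90 × 742.57 = 668.31 kN·m.

φM_n ≈ 668 kN·m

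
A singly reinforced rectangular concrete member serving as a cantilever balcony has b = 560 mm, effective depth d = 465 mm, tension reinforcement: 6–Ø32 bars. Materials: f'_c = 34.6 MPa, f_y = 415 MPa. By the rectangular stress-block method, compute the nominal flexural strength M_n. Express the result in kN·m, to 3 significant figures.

M_n ≈ 809 kN·m

A_s = 6 × 804 = 4824 mm².
T = A_s f_y = 4824 × 415 = 2001960 N = 2001.96 kN.
From C = T: a = T/(0.85 f'_c b) = 2001960/(0.85 × 34.6 × 560) = 121.55 mm.
M_n = T(d − a/2) = 2001.96 kN × (465 − 60.775) mm = 809.24 kN·m.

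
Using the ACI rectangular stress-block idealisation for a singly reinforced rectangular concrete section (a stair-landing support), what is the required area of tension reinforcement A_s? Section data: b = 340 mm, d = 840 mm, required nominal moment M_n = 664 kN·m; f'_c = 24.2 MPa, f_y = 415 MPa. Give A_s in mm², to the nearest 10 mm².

With M_n = 0.85 f'_c a b (d − a/2), solve the quadratic for a:
a = d − √(d² − 2M_n/(0.85 f'_c b)) = 840 − √(840² − 2 × 664×10⁶/(0.85 × 24.2 × 340)) = 121.87 mm.
A_s = 0.85 f'_c a b / f_y = 0.85 × 24.2 × 121.87 × 340 / 415 = 2053.8 mm².

A_s ≈ 2050 mm²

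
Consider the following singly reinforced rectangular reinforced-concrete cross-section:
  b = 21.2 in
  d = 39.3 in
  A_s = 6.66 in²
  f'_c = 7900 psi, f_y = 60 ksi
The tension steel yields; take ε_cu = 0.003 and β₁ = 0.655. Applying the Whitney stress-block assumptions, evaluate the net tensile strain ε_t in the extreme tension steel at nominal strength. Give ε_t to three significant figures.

ε_t ≈ 0.0245

a = A_s f_y/(0.85 f'_c b) = 2.807 in.
β₁ = 0.655, so c = a/β₁ = 2.807/0.655 = 4.285 in.
From the linear strain diagram with ε_cu = 0.003: ε_t = 0.003 (d − c)/c = 0.003 × (39.3 − 4.285)/4.285 = 0.0245.
Since ε_t ≥ 0.005, the section is tension-controlled.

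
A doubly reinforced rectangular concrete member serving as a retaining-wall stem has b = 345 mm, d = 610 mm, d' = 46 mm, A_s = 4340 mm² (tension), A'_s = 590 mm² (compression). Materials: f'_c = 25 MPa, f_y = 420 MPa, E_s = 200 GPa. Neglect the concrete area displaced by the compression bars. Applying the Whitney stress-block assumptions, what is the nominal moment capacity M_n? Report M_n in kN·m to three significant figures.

Assume both tension and compression steel yield.
Net tension couple steel: A_s − A'_s = 3750 mm².
a = (A_s − A'_s) f_y / (0.85 f'_c b) = 1575000/(0.85 × 25 × 345) = 214.83 mm.
c = a/β₁ = 214.83/0.85 = 252.74 mm; ε'_s = 0.003(c − d')/c = 0.0025 ≥ f_y/E_s = 0.0021, so compression steel does yield.
M_n = (A_s − A'_s) f_y (d − a/2) + A'_s f_y (d − d') = [1575000 × (610 − 107.415) + 247800 × (610 − 46)] × 10⁻⁶ = 791.57 + 139.76 = 931.33 kN·m.

M_n ≈ 931 kN·m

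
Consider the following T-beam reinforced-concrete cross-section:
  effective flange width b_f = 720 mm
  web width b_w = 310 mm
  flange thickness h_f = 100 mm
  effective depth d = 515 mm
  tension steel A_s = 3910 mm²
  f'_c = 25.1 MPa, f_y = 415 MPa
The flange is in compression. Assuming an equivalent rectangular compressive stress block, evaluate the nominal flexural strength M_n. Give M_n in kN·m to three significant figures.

M_n ≈ 750 kN·m

Tension: T = A_s f_y = 3910 × 415 = 1622650 N.
Try a within the flange: a = T/(0.85 f'_c b_f) = 1622650/(0.85 × 25.1 × 720) = 105.63 mm.
a = 105.63 > h_f = 100 mm: the block extends into the web. Split into flange-overhang and web parts.
C_f = 0.85 f'_c (b_f − b_w) h_f = 0.85 × 25.1 × (720 − 310) × 100 = 874735 N.
Remaining web compression depth: a_w = (T − C_f)/(0.85 f'_c b_w) = (1622650 − 874735)/(0.85 × 25.1 × 310) = 113.08 mm.
M_n = C_f(d − h_f/2) + (T − C_f)(d − a_w/2) = 874735 × (515 − 50) + 747915 × (515 − 56.54) = 406.75 + 342.89 = 749.64 × 10⁶ N·mm.
M_n = 749.64 kN·m.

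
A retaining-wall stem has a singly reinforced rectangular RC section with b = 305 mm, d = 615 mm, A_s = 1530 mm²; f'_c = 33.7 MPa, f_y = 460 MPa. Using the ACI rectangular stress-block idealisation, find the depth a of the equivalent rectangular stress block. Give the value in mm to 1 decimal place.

T = A_s f_y = 1530 × 460 = 703800 N = 703.8 kN.
Setting C = 0.85 f'_c a b equal to T: a = 703800/(0.85 × 33.7 × 305) = 80.6 mm.

a ≈ 80.6 mm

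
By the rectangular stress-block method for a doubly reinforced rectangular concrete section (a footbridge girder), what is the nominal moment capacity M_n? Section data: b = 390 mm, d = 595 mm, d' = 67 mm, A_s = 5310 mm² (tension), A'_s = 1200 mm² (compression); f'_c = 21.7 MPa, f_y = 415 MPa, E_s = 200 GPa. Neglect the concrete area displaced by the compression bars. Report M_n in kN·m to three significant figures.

M_n ≈ 1080 kN·m

Assume both tension and compression steel yield.
Net tension couple steel: A_s − A'_s = 4110 mm².
a = (A_s − A'_s) f_y / (0.85 f'_c b) = 1705650/(0.85 × 21.7 × 390) = 237.11 mm.
c = a/β₁ = 237.11/0.85 = 278.95 mm; ε'_s = 0.003(c − d')/c = 0.0023 ≥ f_y/E_s = 0.0021, so compression steel does yield.
M_n = (A_s − A'_s) f_y (d − a/2) + A'_s f_y (d − d') = [1705650 × (595 − 118.555) + 498000 × (595 − 67)] × 10⁻⁶ = 812.65 + 262.94 = 1075.59 kN·m.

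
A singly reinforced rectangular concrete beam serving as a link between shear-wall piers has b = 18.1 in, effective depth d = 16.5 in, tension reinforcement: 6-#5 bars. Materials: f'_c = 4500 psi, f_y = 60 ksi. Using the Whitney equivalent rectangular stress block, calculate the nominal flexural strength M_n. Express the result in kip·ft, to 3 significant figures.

A_s = 6 × 0.31 = 1.86 in².
T = A_s f_y = 1.86 × 60 = 111.6 kips.
a = T/(0.85 f'_c b) = 111.6/(0.85 × 4.5 × 18.1) = 1.612 in.
M_n = T(d − a/2) = 111.6 × (16.5 − 0.806) = 1751.5 kip·in = 1751.5/12 = 145.96 kip·ft.

M_n ≈ 146 kip·ft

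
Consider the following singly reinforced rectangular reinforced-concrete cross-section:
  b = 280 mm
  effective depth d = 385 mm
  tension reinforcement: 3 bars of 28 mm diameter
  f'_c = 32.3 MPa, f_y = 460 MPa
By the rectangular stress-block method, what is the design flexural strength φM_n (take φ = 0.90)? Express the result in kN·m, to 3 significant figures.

A_s = 3 × 616 = 1848 mm².
T = A_s f_y = 1848 × 460 = 850080 N = 850.08 kN.
From C = T: a = T/(0.85 f'_c b) = 850080/(0.85 × 32.3 × 280) = 110.58 mm.
M_n = T(d − a/2) = 850.08 kN × (385 − 55.29) mm = 280.28 kN·m.
φM_n = 0.90 × 280.28 = 252.25 kN·m.

φM_n ≈ 252 kN·m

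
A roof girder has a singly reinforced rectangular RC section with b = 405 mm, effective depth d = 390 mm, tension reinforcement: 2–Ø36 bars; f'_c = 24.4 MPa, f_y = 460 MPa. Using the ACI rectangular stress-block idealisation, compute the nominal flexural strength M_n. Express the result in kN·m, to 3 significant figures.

M_n ≈ 313 kN·m

A_s = 2 × 1018 = 2036 mm².
T = A_s f_y = 2036 × 460 = 936560 N = 936.56 kN.
From C = T: a = T/(0.85 f'_c b) = 936560/(0.85 × 24.4 × 405) = 111.50 mm.
M_n = T(d − a/2) = 936.56 kN × (390 − 55.75) mm = 313.05 kN·m.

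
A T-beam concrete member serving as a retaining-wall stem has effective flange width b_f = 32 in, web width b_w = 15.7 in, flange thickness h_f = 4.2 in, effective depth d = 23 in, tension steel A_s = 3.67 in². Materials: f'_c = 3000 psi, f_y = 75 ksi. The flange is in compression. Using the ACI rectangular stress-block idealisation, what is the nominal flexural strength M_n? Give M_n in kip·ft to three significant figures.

Tension: T = A_s f_y = 3.67 × 75 = 275.25 kips.
Try a within the flange: a = T/(0.85 f'_c b_f) = 275.25/(0.85 × 3 × 32) = 3.373 in.
Since a = 3.373 ≤ h_f = 4.2 in, the stress block lies entirely in the flange; analyse as a rectangular beam of width b_f.
M_n = T(d − a/2) = 275.25 × (23 − 1.6865) = 5866.5 kip·in.
M_n = 5866.5/12 = 488.88 kip·ft.

M_n ≈ 489 kip·ft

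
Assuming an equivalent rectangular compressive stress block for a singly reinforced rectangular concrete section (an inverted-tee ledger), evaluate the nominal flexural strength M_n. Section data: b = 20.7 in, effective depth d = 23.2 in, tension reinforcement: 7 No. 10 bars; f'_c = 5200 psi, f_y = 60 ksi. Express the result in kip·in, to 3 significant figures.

M_n ≈ 10800 kip·in

A_s = 7 × 1.27 = 8.89 in².
T = A_s f_y = 8.89 × 60 = 533.4 kips.
a = T/(0.85 f'_c b) = 533.4/(0.85 × 5.2 × 20.7) = 5.830 in.
M_n = T(d − a/2) = 533.4 × (23.2 − 2.915) = 10820.0 kip·in.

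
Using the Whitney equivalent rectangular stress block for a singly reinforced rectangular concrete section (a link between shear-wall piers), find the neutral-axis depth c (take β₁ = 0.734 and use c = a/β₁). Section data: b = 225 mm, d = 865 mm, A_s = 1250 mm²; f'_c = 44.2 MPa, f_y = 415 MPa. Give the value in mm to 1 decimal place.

T = A_s f_y = 1250 × 415 = 518750 N = 518.75 kN.
Setting C = 0.85 f'_c a b equal to T: a = 518750/(0.85 × 44.2 × 225) = 61.367 mm.
With β₁ = 0.734, c = a/β₁ = 61.367/0.734 = 83.6 mm.

c ≈ 83.6 mm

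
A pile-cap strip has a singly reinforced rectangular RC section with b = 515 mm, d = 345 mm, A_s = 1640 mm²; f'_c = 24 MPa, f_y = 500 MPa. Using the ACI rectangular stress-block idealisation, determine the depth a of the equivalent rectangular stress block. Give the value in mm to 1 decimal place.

T = A_s f_y = 1640 × 500 = 820000 N = 820 kN.
Setting C = 0.85 f'_c a b equal to T: a = 820000/(0.85 × 24 × 515) = 78.1 mm.

a ≈ 78.1 mm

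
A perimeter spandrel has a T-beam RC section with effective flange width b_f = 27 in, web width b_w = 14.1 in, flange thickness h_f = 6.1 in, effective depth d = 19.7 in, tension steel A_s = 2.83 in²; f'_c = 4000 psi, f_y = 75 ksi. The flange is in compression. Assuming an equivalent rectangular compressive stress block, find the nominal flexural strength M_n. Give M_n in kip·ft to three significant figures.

Tension: T = A_s f_y = 2.83 × 75 = 212.25 kips.
Try a within the flange: a = T/(0.85 f'_c b_f) = 212.25/(0.85 × 4 × 27) = 2.312 in.
Since a = 2.312 ≤ h_f = 6.1 in, the stress block lies entirely in the flange; analyse as a rectangular beam of width b_f.
M_n = T(d − a/2) = 212.25 × (19.7 − 1.156) = 3936.0 kip·in.
M_n = 3936.0/12 = 328.00 kip·ft.

M_n ≈ 328 kip·ft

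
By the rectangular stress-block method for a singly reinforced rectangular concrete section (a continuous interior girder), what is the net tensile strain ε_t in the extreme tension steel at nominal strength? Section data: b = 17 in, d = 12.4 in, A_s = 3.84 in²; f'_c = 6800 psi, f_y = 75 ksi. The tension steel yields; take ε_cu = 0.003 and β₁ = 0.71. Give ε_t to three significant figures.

a = A_s f_y/(0.85 f'_c b) = 2.931 in.
β₁ = 0.71, so c = a/β₁ = 2.931/0.71 = 4.128 in.
From the linear strain diagram with ε_cu = 0.003: ε_t = 0.003 (d − c)/c = 0.003 × (12.4 − 4.128)/4.128 = 0.00601.
Since ε_t ≥ 0.005, the section is tension-controlled.

ε_t ≈ 0.00601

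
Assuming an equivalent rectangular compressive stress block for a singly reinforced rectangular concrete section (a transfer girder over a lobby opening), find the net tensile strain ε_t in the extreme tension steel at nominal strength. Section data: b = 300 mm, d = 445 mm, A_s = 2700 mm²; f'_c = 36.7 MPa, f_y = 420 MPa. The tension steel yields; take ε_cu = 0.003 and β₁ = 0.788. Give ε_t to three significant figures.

a = A_s f_y/(0.85 f'_c b) = 121.17 mm.
β₁ = 0.788, so c = a/β₁ = 121.17/0.788 = 153.77 mm.
From the linear strain diagram with ε_cu = 0.003: ε_t = 0.003 (d − c)/c = 0.003 × (445 − 153.77)/153.77 = 0.00568.
Since ε_t ≥ 0.005, the section is tension-controlled.

ε_t ≈ 0.00568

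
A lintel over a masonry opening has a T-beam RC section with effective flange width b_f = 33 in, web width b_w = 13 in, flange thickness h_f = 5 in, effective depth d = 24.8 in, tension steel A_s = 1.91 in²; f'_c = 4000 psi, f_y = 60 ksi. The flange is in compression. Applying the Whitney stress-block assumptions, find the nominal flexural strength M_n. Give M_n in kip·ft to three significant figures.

M_n ≈ 232 kip·ft

Tension: T = A_s f_y = 1.91 × 60 = 114.6 kips.
Try a within the flange: a = T/(0.85 f'_c b_f) = 114.6/(0.85 × 4 × 33) = 1.021 in.
Since a = 1.021 ≤ h_f = 5 in, the stress block lies entirely in the flange; analyse as a rectangular beam of width b_f.
M_n = T(d − a/2) = 114.6 × (24.8 − 0.5105) = 2783.6 kip·in.
M_n = 2783.6/12 = 231.97 kip·ft.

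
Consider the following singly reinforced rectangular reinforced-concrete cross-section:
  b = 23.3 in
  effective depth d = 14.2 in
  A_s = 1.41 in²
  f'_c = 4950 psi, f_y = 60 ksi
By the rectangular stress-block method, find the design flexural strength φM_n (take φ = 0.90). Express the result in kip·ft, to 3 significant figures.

T = A_s f_y = 1.41 × 60 = 84.6 kips.
a = T/(0.85 f'_c b) = 84.6/(0.85 × 4.95 × 23.3) = 0.863 in.
M_n = T(d − a/2) = 84.6 × (14.2 − 0.4315) = 1164.8 kip·in = 1164.8/12 = 97.07 kip·ft.
φM_n = 0.90 × 97.07 = 87.36 kip·ft.

φM_n ≈ 87.4 kip·ft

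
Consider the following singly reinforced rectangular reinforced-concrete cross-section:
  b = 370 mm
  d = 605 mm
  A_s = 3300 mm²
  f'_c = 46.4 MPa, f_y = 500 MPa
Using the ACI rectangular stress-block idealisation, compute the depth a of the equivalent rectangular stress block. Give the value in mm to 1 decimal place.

T = A_s f_y = 3300 × 500 = 1650000 N = 1650 kN.
Setting C = 0.85 f'_c a b equal to T: a = 1650000/(0.85 × 46.4 × 370) = 113.1 mm.

a ≈ 113.1 mm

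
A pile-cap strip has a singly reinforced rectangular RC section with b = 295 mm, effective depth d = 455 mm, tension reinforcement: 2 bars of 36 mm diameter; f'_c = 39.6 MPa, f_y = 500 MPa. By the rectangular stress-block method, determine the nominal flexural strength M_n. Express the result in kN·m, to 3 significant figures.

M_n ≈ 411 kN·m

A_s = 2 × 1018 = 2036 mm².
T = A_s f_y = 2036 × 500 = 1018000 N = 1018 kN.
From C = T: a = T/(0.85 f'_c b) = 1018000/(0.85 × 39.6 × 295) = 102.52 mm.
M_n = T(d − a/2) = 1018 kN × (455 − 51.26) mm = 411.01 kN·m.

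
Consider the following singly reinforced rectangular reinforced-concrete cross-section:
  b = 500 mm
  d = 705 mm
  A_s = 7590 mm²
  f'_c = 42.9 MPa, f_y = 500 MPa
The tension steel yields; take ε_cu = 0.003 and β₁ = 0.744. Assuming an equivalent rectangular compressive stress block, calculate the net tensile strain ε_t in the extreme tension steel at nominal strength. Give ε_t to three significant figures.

a = A_s f_y/(0.85 f'_c b) = 208.14 mm.
β₁ = 0.744, so c = a/β₁ = 208.14/0.744 = 279.76 mm.
From the linear strain diagram with ε_cu = 0.003: ε_t = 0.003 (d − c)/c = 0.003 × (705 − 279.76)/279.76 = 0.00456.
ε_t is between 0.004 and 0.005 — transition zone.

ε_t ≈ 0.00456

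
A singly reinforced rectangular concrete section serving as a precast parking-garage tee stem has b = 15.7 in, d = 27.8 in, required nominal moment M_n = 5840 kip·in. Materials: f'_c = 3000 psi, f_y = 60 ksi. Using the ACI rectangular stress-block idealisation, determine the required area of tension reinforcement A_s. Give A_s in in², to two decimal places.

A_s ≈ 3.91 in²

From M_n = 0.85 f'_c a b (d − a/2):
a = d − √(d² − 2M_n/(0.85 f'_c b)) = 27.8 − √(27.8² − 2 × 5840/(0.85 × 3 × 15.7)) = 5.866 in.
A_s = 0.85 f'_c a b / f_y = 0.85 × 3 × 5.866 × 15.7 / 60 = 3.914 in².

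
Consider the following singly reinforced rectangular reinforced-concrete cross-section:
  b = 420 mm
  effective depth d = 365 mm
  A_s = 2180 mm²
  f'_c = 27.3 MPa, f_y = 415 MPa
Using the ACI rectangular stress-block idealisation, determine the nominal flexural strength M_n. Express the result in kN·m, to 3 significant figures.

T = A_s f_y = 2180 × 415 = 904700 N = 904.7 kN.
From C = T: a = T/(0.85 f'_c b) = 904700/(0.85 × 27.3 × 420) = 92.83 mm.
M_n = T(d − a/2) = 904.7 kN × (365 − 46.415) mm = 288.22 kN·m.

M_n ≈ 288 kN·m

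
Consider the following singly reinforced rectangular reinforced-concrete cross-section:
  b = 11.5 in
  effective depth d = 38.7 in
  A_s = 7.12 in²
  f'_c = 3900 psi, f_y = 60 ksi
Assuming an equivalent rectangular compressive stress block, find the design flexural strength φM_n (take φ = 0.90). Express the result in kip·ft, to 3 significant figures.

φM_n ≈ 1060 kip·ft

T = A_s f_y = 7.12 × 60 = 427.2 kips.
a = T/(0.85 f'_c b) = 427.2/(0.85 × 3.9 × 11.5) = 11.206 in.
M_n = T(d − a/2) = 427.2 × (38.7 − 5.603) = 14139.0 kip·in = 14139.0/12 = 1178.25 kip·ft.
φM_n = 0.90 × 1178.25 = 1060.43 kip·ft.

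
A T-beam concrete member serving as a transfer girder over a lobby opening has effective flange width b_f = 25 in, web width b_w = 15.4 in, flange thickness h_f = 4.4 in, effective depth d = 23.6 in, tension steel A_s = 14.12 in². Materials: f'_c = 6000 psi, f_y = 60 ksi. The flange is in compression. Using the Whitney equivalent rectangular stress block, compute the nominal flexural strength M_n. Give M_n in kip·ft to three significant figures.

M_n ≈ 1410 kip·ft

Tension: T = A_s f_y = 14.12 × 60 = 847.2 kips.
Try a within the flange: a = T/(0.85 f'_c b_f) = 847.2/(0.85 × 6 × 25) = 6.645 in.
a = 6.645 > h_f = 4.4 in: the block extends into the web. Split into flange-overhang and web parts.
C_f = 0.85 f'_c (b_f − b_w) h_f = 0.85 × 6 × (25 − 15.4) × 4.4 = 215.4 kips.
Remaining web compression depth: a_w = (T − C_f)/(0.85 f'_c b_w) = (847.2 − 215.4)/(0.85 × 6 × 15.4) = 8.044 in.
M_n = C_f(d − h_f/2) + (T − C_f)(d − a_w/2) = 215.4 × (23.6 − 2.2) + 631.8 × (23.6 − 4.022) = 4609.6 + 12369.4 = 16979.0 kip·in.
M_n = 16979.0/12 = 1414.92 kip·ft.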